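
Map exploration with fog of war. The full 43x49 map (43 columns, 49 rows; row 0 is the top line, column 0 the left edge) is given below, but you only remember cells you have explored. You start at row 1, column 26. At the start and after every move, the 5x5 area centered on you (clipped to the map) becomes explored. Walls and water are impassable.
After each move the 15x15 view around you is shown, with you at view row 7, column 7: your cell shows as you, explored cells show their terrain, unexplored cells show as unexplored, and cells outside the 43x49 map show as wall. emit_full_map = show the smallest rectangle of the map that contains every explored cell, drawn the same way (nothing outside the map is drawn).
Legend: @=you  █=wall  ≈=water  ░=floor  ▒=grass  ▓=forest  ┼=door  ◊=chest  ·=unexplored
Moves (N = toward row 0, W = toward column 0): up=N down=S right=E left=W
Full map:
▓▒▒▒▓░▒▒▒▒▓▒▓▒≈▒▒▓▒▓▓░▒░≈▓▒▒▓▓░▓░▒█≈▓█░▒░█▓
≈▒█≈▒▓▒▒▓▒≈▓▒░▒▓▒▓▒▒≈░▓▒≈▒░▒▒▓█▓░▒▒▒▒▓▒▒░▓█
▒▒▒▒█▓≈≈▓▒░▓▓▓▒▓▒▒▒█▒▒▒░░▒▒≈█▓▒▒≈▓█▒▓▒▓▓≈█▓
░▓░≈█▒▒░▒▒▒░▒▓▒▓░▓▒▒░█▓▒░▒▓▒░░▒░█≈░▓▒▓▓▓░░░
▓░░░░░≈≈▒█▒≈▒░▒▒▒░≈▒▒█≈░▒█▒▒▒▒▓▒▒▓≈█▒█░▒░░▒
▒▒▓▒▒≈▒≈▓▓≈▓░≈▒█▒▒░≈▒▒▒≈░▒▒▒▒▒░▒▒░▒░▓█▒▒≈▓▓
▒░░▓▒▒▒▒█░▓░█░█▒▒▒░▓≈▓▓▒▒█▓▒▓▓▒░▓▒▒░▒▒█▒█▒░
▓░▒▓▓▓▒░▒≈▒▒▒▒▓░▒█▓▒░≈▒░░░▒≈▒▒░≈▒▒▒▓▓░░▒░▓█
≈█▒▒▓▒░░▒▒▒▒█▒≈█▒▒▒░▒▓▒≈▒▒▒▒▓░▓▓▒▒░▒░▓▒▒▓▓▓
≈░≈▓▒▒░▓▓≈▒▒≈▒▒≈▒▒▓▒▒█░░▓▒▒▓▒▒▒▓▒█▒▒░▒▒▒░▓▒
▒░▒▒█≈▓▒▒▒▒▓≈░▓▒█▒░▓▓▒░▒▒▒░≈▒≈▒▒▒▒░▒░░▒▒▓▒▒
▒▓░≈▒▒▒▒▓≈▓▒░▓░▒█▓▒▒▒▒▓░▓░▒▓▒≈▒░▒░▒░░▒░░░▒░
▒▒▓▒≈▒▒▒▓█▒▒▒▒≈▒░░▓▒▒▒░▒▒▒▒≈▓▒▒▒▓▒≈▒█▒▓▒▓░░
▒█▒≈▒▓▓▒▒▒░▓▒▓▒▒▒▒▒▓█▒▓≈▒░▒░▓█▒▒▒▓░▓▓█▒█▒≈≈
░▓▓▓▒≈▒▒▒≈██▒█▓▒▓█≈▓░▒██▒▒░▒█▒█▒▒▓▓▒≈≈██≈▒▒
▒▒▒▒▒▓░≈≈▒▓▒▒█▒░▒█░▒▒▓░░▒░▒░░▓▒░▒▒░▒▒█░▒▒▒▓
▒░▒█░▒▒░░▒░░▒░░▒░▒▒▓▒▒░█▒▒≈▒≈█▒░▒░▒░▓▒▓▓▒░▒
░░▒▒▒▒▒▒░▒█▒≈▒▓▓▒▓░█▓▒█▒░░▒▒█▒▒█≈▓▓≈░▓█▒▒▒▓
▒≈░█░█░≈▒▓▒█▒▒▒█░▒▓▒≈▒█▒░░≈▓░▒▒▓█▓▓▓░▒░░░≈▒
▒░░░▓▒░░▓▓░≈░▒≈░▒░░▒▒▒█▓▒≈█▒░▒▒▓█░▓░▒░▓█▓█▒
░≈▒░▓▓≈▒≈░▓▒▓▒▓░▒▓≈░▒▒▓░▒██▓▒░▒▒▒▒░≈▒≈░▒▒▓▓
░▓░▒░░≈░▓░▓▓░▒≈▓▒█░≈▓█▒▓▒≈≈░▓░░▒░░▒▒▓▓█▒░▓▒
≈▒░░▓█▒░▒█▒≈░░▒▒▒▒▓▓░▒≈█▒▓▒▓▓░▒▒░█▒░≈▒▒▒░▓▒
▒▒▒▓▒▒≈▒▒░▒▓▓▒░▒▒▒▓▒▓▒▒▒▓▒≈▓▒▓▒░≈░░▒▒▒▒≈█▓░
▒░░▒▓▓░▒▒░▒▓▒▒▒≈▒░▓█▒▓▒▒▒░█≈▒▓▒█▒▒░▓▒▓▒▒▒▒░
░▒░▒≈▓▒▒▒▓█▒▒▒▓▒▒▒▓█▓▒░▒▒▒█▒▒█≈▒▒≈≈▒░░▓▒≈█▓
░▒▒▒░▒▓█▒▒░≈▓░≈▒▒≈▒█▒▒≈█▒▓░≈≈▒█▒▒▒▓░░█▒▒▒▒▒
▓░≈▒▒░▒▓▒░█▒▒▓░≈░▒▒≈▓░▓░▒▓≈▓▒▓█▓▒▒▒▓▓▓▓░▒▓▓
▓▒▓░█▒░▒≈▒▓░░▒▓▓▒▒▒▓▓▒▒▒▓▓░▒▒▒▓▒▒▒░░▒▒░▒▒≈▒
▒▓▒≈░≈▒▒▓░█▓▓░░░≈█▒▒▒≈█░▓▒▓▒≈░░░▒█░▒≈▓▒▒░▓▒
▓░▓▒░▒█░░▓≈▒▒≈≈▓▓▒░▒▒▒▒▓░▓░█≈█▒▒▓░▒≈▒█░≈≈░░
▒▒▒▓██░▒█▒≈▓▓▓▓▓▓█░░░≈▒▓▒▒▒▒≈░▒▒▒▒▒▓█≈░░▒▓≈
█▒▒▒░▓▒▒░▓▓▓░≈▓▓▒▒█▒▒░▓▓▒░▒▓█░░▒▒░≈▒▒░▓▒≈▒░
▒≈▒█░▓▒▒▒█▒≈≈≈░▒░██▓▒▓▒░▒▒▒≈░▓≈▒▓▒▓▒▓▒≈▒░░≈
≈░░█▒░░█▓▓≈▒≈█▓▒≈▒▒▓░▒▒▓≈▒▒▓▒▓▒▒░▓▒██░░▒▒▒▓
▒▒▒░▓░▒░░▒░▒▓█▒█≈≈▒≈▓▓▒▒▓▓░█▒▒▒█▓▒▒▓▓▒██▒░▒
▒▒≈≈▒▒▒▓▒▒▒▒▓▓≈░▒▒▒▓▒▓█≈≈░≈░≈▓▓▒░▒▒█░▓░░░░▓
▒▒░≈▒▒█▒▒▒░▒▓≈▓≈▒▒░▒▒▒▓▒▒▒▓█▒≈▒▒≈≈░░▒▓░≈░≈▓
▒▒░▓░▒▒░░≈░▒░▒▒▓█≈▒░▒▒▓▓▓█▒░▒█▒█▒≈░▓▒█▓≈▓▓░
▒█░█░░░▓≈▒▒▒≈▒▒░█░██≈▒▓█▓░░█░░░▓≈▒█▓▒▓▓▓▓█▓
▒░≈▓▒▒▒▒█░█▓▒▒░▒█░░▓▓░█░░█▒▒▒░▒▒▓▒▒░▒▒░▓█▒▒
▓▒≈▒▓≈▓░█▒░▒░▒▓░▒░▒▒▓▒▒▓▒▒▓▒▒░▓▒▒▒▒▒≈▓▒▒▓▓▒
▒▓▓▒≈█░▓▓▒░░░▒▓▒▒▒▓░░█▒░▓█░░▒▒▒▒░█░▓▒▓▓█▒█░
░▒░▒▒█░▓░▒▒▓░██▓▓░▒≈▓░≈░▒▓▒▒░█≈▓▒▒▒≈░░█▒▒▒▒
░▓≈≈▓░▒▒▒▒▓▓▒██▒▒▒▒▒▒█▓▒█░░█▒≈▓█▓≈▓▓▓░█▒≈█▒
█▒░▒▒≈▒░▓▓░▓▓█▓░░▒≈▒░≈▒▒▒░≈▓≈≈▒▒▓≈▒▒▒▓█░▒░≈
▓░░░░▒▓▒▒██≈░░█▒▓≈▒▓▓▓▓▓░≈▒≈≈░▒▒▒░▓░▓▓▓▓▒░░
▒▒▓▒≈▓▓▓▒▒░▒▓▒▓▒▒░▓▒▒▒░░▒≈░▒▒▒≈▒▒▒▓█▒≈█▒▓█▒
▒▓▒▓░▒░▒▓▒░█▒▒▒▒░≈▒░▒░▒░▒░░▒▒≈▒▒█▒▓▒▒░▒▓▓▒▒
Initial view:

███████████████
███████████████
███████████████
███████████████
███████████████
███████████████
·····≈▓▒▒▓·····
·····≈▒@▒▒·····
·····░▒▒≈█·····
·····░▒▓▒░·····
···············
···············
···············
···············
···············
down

███████████████
███████████████
███████████████
███████████████
███████████████
·····≈▓▒▒▓·····
·····≈▒░▒▒·····
·····░▒@≈█·····
·····░▒▓▒░·····
·····▒█▒▒▒·····
···············
···············
···············
···············
···············

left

███████████████
███████████████
███████████████
███████████████
███████████████
·····░≈▓▒▒▓····
·····▒≈▒░▒▒····
·····░░@▒≈█····
·····▒░▒▓▒░····
·····░▒█▒▒▒····
···············
···············
···············
···············
···············

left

███████████████
███████████████
███████████████
███████████████
███████████████
·····▒░≈▓▒▒▓···
·····▓▒≈▒░▒▒···
·····▒░@▒▒≈█···
·····▓▒░▒▓▒░···
·····≈░▒█▒▒▒···
···············
···············
···············
···············
···············

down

███████████████
███████████████
███████████████
███████████████
·····▒░≈▓▒▒▓···
·····▓▒≈▒░▒▒···
·····▒░░▒▒≈█···
·····▓▒@▒▓▒░···
·····≈░▒█▒▒▒···
·····▒≈░▒▒·····
···············
···············
···············
···············
···············

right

███████████████
███████████████
███████████████
███████████████
····▒░≈▓▒▒▓····
····▓▒≈▒░▒▒····
····▒░░▒▒≈█····
····▓▒░@▓▒░····
····≈░▒█▒▒▒····
····▒≈░▒▒▒·····
···············
···············
···············
···············
···············

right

███████████████
███████████████
███████████████
███████████████
···▒░≈▓▒▒▓·····
···▓▒≈▒░▒▒·····
···▒░░▒▒≈█·····
···▓▒░▒@▒░·····
···≈░▒█▒▒▒·····
···▒≈░▒▒▒▒·····
···············
···············
···············
···············
···············

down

███████████████
███████████████
███████████████
···▒░≈▓▒▒▓·····
···▓▒≈▒░▒▒·····
···▒░░▒▒≈█·····
···▓▒░▒▓▒░·····
···≈░▒█@▒▒·····
···▒≈░▒▒▒▒·····
·····▒█▓▒▓·····
···············
···············
···············
···············
···············

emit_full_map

▒░≈▓▒▒▓
▓▒≈▒░▒▒
▒░░▒▒≈█
▓▒░▒▓▒░
≈░▒█@▒▒
▒≈░▒▒▒▒
··▒█▓▒▓

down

███████████████
███████████████
···▒░≈▓▒▒▓·····
···▓▒≈▒░▒▒·····
···▒░░▒▒≈█·····
···▓▒░▒▓▒░·····
···≈░▒█▒▒▒·····
···▒≈░▒@▒▒·····
·····▒█▓▒▓·····
·····░░▒≈▒·····
···············
···············
···············
···············
···············

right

███████████████
███████████████
··▒░≈▓▒▒▓······
··▓▒≈▒░▒▒······
··▒░░▒▒≈█······
··▓▒░▒▓▒░░·····
··≈░▒█▒▒▒▒·····
··▒≈░▒▒@▒▒·····
····▒█▓▒▓▓·····
····░░▒≈▒▒·····
···············
···············
···············
···············
···············

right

███████████████
███████████████
·▒░≈▓▒▒▓·······
·▓▒≈▒░▒▒·······
·▒░░▒▒≈█·······
·▓▒░▒▓▒░░▒·····
·≈░▒█▒▒▒▒▓·····
·▒≈░▒▒▒@▒░·····
···▒█▓▒▓▓▒·····
···░░▒≈▒▒░·····
···············
···············
···············
···············
···············

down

███████████████
·▒░≈▓▒▒▓·······
·▓▒≈▒░▒▒·······
·▒░░▒▒≈█·······
·▓▒░▒▓▒░░▒·····
·≈░▒█▒▒▒▒▓·····
·▒≈░▒▒▒▒▒░·····
···▒█▓▒@▓▒·····
···░░▒≈▒▒░·····
·····▒▒▓░▓·····
···············
···············
···············
···············
···············

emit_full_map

▒░≈▓▒▒▓··
▓▒≈▒░▒▒··
▒░░▒▒≈█··
▓▒░▒▓▒░░▒
≈░▒█▒▒▒▒▓
▒≈░▒▒▒▒▒░
··▒█▓▒@▓▒
··░░▒≈▒▒░
····▒▒▓░▓

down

·▒░≈▓▒▒▓·······
·▓▒≈▒░▒▒·······
·▒░░▒▒≈█·······
·▓▒░▒▓▒░░▒·····
·≈░▒█▒▒▒▒▓·····
·▒≈░▒▒▒▒▒░·····
···▒█▓▒▓▓▒·····
···░░▒≈@▒░·····
·····▒▒▓░▓·····
·····▒▓▒▒▒·····
···············
···············
···············
···············
···············

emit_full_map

▒░≈▓▒▒▓··
▓▒≈▒░▒▒··
▒░░▒▒≈█··
▓▒░▒▓▒░░▒
≈░▒█▒▒▒▒▓
▒≈░▒▒▒▒▒░
··▒█▓▒▓▓▒
··░░▒≈@▒░
····▒▒▓░▓
····▒▓▒▒▒


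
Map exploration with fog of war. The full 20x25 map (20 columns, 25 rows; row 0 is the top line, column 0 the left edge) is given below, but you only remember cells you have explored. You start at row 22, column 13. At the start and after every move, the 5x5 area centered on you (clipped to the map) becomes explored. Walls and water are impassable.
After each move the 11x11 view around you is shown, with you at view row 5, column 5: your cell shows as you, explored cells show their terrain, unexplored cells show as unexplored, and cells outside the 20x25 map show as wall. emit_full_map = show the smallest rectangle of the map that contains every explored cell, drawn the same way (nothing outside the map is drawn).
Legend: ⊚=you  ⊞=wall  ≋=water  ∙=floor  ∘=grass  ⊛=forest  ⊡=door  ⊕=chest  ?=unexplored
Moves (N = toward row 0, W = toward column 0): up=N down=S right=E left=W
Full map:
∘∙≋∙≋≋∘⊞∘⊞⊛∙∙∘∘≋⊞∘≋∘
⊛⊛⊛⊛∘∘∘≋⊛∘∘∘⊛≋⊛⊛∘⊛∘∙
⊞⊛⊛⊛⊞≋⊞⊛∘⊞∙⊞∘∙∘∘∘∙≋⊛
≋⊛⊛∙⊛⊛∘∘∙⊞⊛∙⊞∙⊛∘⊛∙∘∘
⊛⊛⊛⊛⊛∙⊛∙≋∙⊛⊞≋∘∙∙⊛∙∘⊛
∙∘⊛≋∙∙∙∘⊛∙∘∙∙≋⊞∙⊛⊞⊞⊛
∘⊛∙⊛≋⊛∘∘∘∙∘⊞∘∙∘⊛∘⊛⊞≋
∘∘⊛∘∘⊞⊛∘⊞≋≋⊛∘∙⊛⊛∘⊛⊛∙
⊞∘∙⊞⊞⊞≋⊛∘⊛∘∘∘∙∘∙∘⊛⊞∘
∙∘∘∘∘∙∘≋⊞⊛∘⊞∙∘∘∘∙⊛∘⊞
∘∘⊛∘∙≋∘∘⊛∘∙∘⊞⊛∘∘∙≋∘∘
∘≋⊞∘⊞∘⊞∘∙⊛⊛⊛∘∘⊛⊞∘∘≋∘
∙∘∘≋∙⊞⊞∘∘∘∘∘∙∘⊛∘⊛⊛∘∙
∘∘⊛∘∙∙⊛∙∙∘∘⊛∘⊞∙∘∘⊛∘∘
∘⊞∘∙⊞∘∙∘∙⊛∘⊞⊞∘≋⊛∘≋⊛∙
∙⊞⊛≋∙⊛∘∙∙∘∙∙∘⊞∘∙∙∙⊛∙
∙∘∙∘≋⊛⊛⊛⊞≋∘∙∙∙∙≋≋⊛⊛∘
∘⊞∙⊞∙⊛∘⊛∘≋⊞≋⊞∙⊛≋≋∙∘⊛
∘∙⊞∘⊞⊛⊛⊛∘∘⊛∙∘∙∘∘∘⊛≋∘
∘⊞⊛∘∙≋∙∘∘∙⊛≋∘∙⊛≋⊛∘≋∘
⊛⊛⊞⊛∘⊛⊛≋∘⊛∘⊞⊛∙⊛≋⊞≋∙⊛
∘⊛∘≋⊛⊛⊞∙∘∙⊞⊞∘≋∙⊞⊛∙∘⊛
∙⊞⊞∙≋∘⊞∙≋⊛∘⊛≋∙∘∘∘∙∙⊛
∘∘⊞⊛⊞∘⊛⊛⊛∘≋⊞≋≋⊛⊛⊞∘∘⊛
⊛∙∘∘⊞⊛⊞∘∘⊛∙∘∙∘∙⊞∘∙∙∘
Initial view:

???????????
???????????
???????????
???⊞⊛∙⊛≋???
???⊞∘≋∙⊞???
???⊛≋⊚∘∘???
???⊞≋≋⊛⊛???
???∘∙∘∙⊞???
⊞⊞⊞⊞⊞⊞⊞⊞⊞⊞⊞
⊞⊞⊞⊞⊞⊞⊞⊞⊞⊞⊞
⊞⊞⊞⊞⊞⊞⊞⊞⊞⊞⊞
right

???????????
???????????
???????????
??⊞⊛∙⊛≋⊞???
??⊞∘≋∙⊞⊛???
??⊛≋∙⊚∘∘???
??⊞≋≋⊛⊛⊞???
??∘∙∘∙⊞∘???
⊞⊞⊞⊞⊞⊞⊞⊞⊞⊞⊞
⊞⊞⊞⊞⊞⊞⊞⊞⊞⊞⊞
⊞⊞⊞⊞⊞⊞⊞⊞⊞⊞⊞

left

???????????
???????????
???????????
???⊞⊛∙⊛≋⊞??
???⊞∘≋∙⊞⊛??
???⊛≋⊚∘∘∘??
???⊞≋≋⊛⊛⊞??
???∘∙∘∙⊞∘??
⊞⊞⊞⊞⊞⊞⊞⊞⊞⊞⊞
⊞⊞⊞⊞⊞⊞⊞⊞⊞⊞⊞
⊞⊞⊞⊞⊞⊞⊞⊞⊞⊞⊞

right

???????????
???????????
???????????
??⊞⊛∙⊛≋⊞???
??⊞∘≋∙⊞⊛???
??⊛≋∙⊚∘∘???
??⊞≋≋⊛⊛⊞???
??∘∙∘∙⊞∘???
⊞⊞⊞⊞⊞⊞⊞⊞⊞⊞⊞
⊞⊞⊞⊞⊞⊞⊞⊞⊞⊞⊞
⊞⊞⊞⊞⊞⊞⊞⊞⊞⊞⊞

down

???????????
???????????
??⊞⊛∙⊛≋⊞???
??⊞∘≋∙⊞⊛???
??⊛≋∙∘∘∘???
??⊞≋≋⊚⊛⊞???
??∘∙∘∙⊞∘???
⊞⊞⊞⊞⊞⊞⊞⊞⊞⊞⊞
⊞⊞⊞⊞⊞⊞⊞⊞⊞⊞⊞
⊞⊞⊞⊞⊞⊞⊞⊞⊞⊞⊞
⊞⊞⊞⊞⊞⊞⊞⊞⊞⊞⊞

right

??????????⊞
??????????⊞
?⊞⊛∙⊛≋⊞???⊞
?⊞∘≋∙⊞⊛∙??⊞
?⊛≋∙∘∘∘∙??⊞
?⊞≋≋⊛⊚⊞∘??⊞
?∘∙∘∙⊞∘∙??⊞
⊞⊞⊞⊞⊞⊞⊞⊞⊞⊞⊞
⊞⊞⊞⊞⊞⊞⊞⊞⊞⊞⊞
⊞⊞⊞⊞⊞⊞⊞⊞⊞⊞⊞
⊞⊞⊞⊞⊞⊞⊞⊞⊞⊞⊞

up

??????????⊞
??????????⊞
??????????⊞
?⊞⊛∙⊛≋⊞≋??⊞
?⊞∘≋∙⊞⊛∙??⊞
?⊛≋∙∘⊚∘∙??⊞
?⊞≋≋⊛⊛⊞∘??⊞
?∘∙∘∙⊞∘∙??⊞
⊞⊞⊞⊞⊞⊞⊞⊞⊞⊞⊞
⊞⊞⊞⊞⊞⊞⊞⊞⊞⊞⊞
⊞⊞⊞⊞⊞⊞⊞⊞⊞⊞⊞

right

?????????⊞⊞
?????????⊞⊞
?????????⊞⊞
⊞⊛∙⊛≋⊞≋∙?⊞⊞
⊞∘≋∙⊞⊛∙∘?⊞⊞
⊛≋∙∘∘⊚∙∙?⊞⊞
⊞≋≋⊛⊛⊞∘∘?⊞⊞
∘∙∘∙⊞∘∙∙?⊞⊞
⊞⊞⊞⊞⊞⊞⊞⊞⊞⊞⊞
⊞⊞⊞⊞⊞⊞⊞⊞⊞⊞⊞
⊞⊞⊞⊞⊞⊞⊞⊞⊞⊞⊞

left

??????????⊞
??????????⊞
??????????⊞
?⊞⊛∙⊛≋⊞≋∙?⊞
?⊞∘≋∙⊞⊛∙∘?⊞
?⊛≋∙∘⊚∘∙∙?⊞
?⊞≋≋⊛⊛⊞∘∘?⊞
?∘∙∘∙⊞∘∙∙?⊞
⊞⊞⊞⊞⊞⊞⊞⊞⊞⊞⊞
⊞⊞⊞⊞⊞⊞⊞⊞⊞⊞⊞
⊞⊞⊞⊞⊞⊞⊞⊞⊞⊞⊞

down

??????????⊞
??????????⊞
?⊞⊛∙⊛≋⊞≋∙?⊞
?⊞∘≋∙⊞⊛∙∘?⊞
?⊛≋∙∘∘∘∙∙?⊞
?⊞≋≋⊛⊚⊞∘∘?⊞
?∘∙∘∙⊞∘∙∙?⊞
⊞⊞⊞⊞⊞⊞⊞⊞⊞⊞⊞
⊞⊞⊞⊞⊞⊞⊞⊞⊞⊞⊞
⊞⊞⊞⊞⊞⊞⊞⊞⊞⊞⊞
⊞⊞⊞⊞⊞⊞⊞⊞⊞⊞⊞

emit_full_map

⊞⊛∙⊛≋⊞≋∙
⊞∘≋∙⊞⊛∙∘
⊛≋∙∘∘∘∙∙
⊞≋≋⊛⊚⊞∘∘
∘∙∘∙⊞∘∙∙

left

???????????
???????????
??⊞⊛∙⊛≋⊞≋∙?
??⊞∘≋∙⊞⊛∙∘?
??⊛≋∙∘∘∘∙∙?
??⊞≋≋⊚⊛⊞∘∘?
??∘∙∘∙⊞∘∙∙?
⊞⊞⊞⊞⊞⊞⊞⊞⊞⊞⊞
⊞⊞⊞⊞⊞⊞⊞⊞⊞⊞⊞
⊞⊞⊞⊞⊞⊞⊞⊞⊞⊞⊞
⊞⊞⊞⊞⊞⊞⊞⊞⊞⊞⊞

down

???????????
??⊞⊛∙⊛≋⊞≋∙?
??⊞∘≋∙⊞⊛∙∘?
??⊛≋∙∘∘∘∙∙?
??⊞≋≋⊛⊛⊞∘∘?
??∘∙∘⊚⊞∘∙∙?
⊞⊞⊞⊞⊞⊞⊞⊞⊞⊞⊞
⊞⊞⊞⊞⊞⊞⊞⊞⊞⊞⊞
⊞⊞⊞⊞⊞⊞⊞⊞⊞⊞⊞
⊞⊞⊞⊞⊞⊞⊞⊞⊞⊞⊞
⊞⊞⊞⊞⊞⊞⊞⊞⊞⊞⊞

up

???????????
???????????
??⊞⊛∙⊛≋⊞≋∙?
??⊞∘≋∙⊞⊛∙∘?
??⊛≋∙∘∘∘∙∙?
??⊞≋≋⊚⊛⊞∘∘?
??∘∙∘∙⊞∘∙∙?
⊞⊞⊞⊞⊞⊞⊞⊞⊞⊞⊞
⊞⊞⊞⊞⊞⊞⊞⊞⊞⊞⊞
⊞⊞⊞⊞⊞⊞⊞⊞⊞⊞⊞
⊞⊞⊞⊞⊞⊞⊞⊞⊞⊞⊞

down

???????????
??⊞⊛∙⊛≋⊞≋∙?
??⊞∘≋∙⊞⊛∙∘?
??⊛≋∙∘∘∘∙∙?
??⊞≋≋⊛⊛⊞∘∘?
??∘∙∘⊚⊞∘∙∙?
⊞⊞⊞⊞⊞⊞⊞⊞⊞⊞⊞
⊞⊞⊞⊞⊞⊞⊞⊞⊞⊞⊞
⊞⊞⊞⊞⊞⊞⊞⊞⊞⊞⊞
⊞⊞⊞⊞⊞⊞⊞⊞⊞⊞⊞
⊞⊞⊞⊞⊞⊞⊞⊞⊞⊞⊞


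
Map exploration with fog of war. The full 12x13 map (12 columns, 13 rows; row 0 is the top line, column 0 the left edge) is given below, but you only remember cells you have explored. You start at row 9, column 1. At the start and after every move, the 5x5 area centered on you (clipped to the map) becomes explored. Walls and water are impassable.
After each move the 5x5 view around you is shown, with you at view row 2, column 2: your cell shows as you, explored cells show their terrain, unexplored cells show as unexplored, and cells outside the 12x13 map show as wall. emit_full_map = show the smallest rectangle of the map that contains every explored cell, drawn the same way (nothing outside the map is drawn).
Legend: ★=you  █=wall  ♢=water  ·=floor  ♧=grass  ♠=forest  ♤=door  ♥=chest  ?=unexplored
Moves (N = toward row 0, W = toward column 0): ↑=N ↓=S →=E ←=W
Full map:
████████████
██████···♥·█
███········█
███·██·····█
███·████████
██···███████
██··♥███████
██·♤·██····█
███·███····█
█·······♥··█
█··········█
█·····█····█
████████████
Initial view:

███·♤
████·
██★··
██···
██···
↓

████·
██···
██★··
██···
█████

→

███·█
█····
█·★··
█····
█████

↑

██·♤·
███·█
█·★··
█····
█····

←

███·♤
████·
██★··
██···
██···

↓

████·
██···
██★··
██···
█████

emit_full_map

██·♤·
███·█
█····
█★···
█····
█████

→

███·█
█····
█·★··
█····
█████

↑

██·♤·
███·█
█·★··
█····
█····

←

███·♤
████·
██★··
██···
██···


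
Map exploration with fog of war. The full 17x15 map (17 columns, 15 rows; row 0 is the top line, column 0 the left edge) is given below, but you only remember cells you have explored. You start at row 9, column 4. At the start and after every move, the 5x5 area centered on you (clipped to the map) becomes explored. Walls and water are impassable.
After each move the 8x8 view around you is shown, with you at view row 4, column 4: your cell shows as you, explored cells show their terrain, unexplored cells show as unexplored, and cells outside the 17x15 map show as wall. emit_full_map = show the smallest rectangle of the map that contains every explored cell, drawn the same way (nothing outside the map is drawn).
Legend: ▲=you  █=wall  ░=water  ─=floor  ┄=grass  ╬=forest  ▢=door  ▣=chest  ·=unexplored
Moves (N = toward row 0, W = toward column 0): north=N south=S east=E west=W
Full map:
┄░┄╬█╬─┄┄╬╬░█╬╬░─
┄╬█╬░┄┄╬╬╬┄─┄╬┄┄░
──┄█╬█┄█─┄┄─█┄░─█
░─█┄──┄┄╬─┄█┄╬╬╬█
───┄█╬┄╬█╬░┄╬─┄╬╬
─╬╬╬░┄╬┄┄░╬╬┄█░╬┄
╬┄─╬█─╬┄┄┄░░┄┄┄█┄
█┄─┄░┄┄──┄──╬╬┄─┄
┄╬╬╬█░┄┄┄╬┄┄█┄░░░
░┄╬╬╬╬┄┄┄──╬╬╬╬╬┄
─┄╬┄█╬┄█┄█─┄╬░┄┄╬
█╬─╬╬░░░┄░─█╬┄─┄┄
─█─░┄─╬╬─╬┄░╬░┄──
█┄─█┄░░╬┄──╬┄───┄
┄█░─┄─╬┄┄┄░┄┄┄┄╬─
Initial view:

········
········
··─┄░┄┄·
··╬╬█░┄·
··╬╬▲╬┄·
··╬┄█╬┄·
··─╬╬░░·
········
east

········
········
·─┄░┄┄─·
·╬╬█░┄┄·
·╬╬╬▲┄┄·
·╬┄█╬┄█·
·─╬╬░░░·
········

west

········
········
··─┄░┄┄─
··╬╬█░┄┄
··╬╬▲╬┄┄
··╬┄█╬┄█
··─╬╬░░░
········

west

█·······
█·······
█·┄─┄░┄┄
█·╬╬╬█░┄
█·┄╬▲╬╬┄
█·┄╬┄█╬┄
█·╬─╬╬░░
█·······

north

█·······
█·······
█·┄─╬█─·
█·┄─┄░┄┄
█·╬╬▲█░┄
█·┄╬╬╬╬┄
█·┄╬┄█╬┄
█·╬─╬╬░░

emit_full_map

┄─╬█─··
┄─┄░┄┄─
╬╬▲█░┄┄
┄╬╬╬╬┄┄
┄╬┄█╬┄█
╬─╬╬░░░

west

██······
██······
██╬┄─╬█─
███┄─┄░┄
██┄╬▲╬█░
██░┄╬╬╬╬
██─┄╬┄█╬
██·╬─╬╬░

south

██······
██╬┄─╬█─
███┄─┄░┄
██┄╬╬╬█░
██░┄▲╬╬╬
██─┄╬┄█╬
███╬─╬╬░
██······

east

█·······
█╬┄─╬█─·
██┄─┄░┄┄
█┄╬╬╬█░┄
█░┄╬▲╬╬┄
█─┄╬┄█╬┄
██╬─╬╬░░
█·······

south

█╬┄─╬█─·
██┄─┄░┄┄
█┄╬╬╬█░┄
█░┄╬╬╬╬┄
█─┄╬▲█╬┄
██╬─╬╬░░
█·█─░┄─·
█·······

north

█·······
█╬┄─╬█─·
██┄─┄░┄┄
█┄╬╬╬█░┄
█░┄╬▲╬╬┄
█─┄╬┄█╬┄
██╬─╬╬░░
█·█─░┄─·

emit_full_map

╬┄─╬█─··
█┄─┄░┄┄─
┄╬╬╬█░┄┄
░┄╬▲╬╬┄┄
─┄╬┄█╬┄█
█╬─╬╬░░░
·█─░┄─··

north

█·······
█·······
█╬┄─╬█─·
██┄─┄░┄┄
█┄╬╬▲█░┄
█░┄╬╬╬╬┄
█─┄╬┄█╬┄
██╬─╬╬░░

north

█·······
█·······
█·╬╬╬░┄·
█╬┄─╬█─·
██┄─▲░┄┄
█┄╬╬╬█░┄
█░┄╬╬╬╬┄
█─┄╬┄█╬┄

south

█·······
█·╬╬╬░┄·
█╬┄─╬█─·
██┄─┄░┄┄
█┄╬╬▲█░┄
█░┄╬╬╬╬┄
█─┄╬┄█╬┄
██╬─╬╬░░

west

██······
██·╬╬╬░┄
██╬┄─╬█─
███┄─┄░┄
██┄╬▲╬█░
██░┄╬╬╬╬
██─┄╬┄█╬
███╬─╬╬░

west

███·····
███·╬╬╬░
███╬┄─╬█
████┄─┄░
███┄▲╬╬█
███░┄╬╬╬
███─┄╬┄█
████╬─╬╬

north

███·····
███·····
███─╬╬╬░
███╬┄─╬█
████▲─┄░
███┄╬╬╬█
███░┄╬╬╬
███─┄╬┄█

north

███·····
███·····
███───┄·
███─╬╬╬░
███╬▲─╬█
████┄─┄░
███┄╬╬╬█
███░┄╬╬╬

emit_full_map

───┄····
─╬╬╬░┄··
╬▲─╬█─··
█┄─┄░┄┄─
┄╬╬╬█░┄┄
░┄╬╬╬╬┄┄
─┄╬┄█╬┄█
█╬─╬╬░░░
·█─░┄─··

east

██······
██······
██───┄█·
██─╬╬╬░┄
██╬┄▲╬█─
███┄─┄░┄
██┄╬╬╬█░
██░┄╬╬╬╬

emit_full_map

───┄█···
─╬╬╬░┄··
╬┄▲╬█─··
█┄─┄░┄┄─
┄╬╬╬█░┄┄
░┄╬╬╬╬┄┄
─┄╬┄█╬┄█
█╬─╬╬░░░
·█─░┄─··


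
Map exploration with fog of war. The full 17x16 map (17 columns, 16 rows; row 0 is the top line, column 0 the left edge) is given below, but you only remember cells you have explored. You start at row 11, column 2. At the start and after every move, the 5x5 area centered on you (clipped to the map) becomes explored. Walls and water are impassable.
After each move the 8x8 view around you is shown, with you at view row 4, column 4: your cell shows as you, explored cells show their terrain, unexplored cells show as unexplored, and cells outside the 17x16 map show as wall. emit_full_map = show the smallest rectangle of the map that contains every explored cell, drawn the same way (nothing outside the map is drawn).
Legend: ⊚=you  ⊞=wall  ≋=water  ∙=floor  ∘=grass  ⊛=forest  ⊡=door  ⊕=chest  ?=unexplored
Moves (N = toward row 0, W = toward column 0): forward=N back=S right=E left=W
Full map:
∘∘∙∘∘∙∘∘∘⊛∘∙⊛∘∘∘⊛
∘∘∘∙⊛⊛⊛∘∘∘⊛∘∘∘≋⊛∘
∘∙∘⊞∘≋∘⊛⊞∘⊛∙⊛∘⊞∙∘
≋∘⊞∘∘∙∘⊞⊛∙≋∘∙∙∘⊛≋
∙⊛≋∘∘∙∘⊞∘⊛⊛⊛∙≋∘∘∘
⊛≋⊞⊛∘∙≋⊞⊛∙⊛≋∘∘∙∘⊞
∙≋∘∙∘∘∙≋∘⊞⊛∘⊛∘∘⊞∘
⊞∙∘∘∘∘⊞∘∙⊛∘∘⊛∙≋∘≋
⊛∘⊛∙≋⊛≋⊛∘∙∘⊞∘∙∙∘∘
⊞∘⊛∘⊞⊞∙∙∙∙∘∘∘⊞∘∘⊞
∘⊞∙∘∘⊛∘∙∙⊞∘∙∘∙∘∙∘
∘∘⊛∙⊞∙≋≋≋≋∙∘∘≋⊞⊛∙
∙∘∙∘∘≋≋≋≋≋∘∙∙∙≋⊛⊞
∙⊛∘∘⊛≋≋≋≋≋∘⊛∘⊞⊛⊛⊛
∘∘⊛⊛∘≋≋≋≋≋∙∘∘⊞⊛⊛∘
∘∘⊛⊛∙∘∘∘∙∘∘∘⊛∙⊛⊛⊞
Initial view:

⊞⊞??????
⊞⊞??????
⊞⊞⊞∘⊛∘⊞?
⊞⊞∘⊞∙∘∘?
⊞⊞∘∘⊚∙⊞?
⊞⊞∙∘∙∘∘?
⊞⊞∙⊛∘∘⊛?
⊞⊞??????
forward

⊞⊞??????
⊞⊞??????
⊞⊞⊛∘⊛∙≋?
⊞⊞⊞∘⊛∘⊞?
⊞⊞∘⊞⊚∘∘?
⊞⊞∘∘⊛∙⊞?
⊞⊞∙∘∙∘∘?
⊞⊞∙⊛∘∘⊛?

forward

⊞⊞??????
⊞⊞??????
⊞⊞⊞∙∘∘∘?
⊞⊞⊛∘⊛∙≋?
⊞⊞⊞∘⊚∘⊞?
⊞⊞∘⊞∙∘∘?
⊞⊞∘∘⊛∙⊞?
⊞⊞∙∘∙∘∘?

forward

⊞⊞??????
⊞⊞??????
⊞⊞∙≋∘∙∘?
⊞⊞⊞∙∘∘∘?
⊞⊞⊛∘⊚∙≋?
⊞⊞⊞∘⊛∘⊞?
⊞⊞∘⊞∙∘∘?
⊞⊞∘∘⊛∙⊞?

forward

⊞⊞??????
⊞⊞??????
⊞⊞⊛≋⊞⊛∘?
⊞⊞∙≋∘∙∘?
⊞⊞⊞∙⊚∘∘?
⊞⊞⊛∘⊛∙≋?
⊞⊞⊞∘⊛∘⊞?
⊞⊞∘⊞∙∘∘?

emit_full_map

⊛≋⊞⊛∘
∙≋∘∙∘
⊞∙⊚∘∘
⊛∘⊛∙≋
⊞∘⊛∘⊞
∘⊞∙∘∘
∘∘⊛∙⊞
∙∘∙∘∘
∙⊛∘∘⊛

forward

⊞⊞??????
⊞⊞??????
⊞⊞∙⊛≋∘∘?
⊞⊞⊛≋⊞⊛∘?
⊞⊞∙≋⊚∙∘?
⊞⊞⊞∙∘∘∘?
⊞⊞⊛∘⊛∙≋?
⊞⊞⊞∘⊛∘⊞?

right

⊞???????
⊞???????
⊞∙⊛≋∘∘∙?
⊞⊛≋⊞⊛∘∙?
⊞∙≋∘⊚∘∘?
⊞⊞∙∘∘∘∘?
⊞⊛∘⊛∙≋⊛?
⊞⊞∘⊛∘⊞??

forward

⊞???????
⊞???????
⊞?∘⊞∘∘∙?
⊞∙⊛≋∘∘∙?
⊞⊛≋⊞⊚∘∙?
⊞∙≋∘∙∘∘?
⊞⊞∙∘∘∘∘?
⊞⊛∘⊛∙≋⊛?

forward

⊞???????
⊞???????
⊞?∙∘⊞∘≋?
⊞?∘⊞∘∘∙?
⊞∙⊛≋⊚∘∙?
⊞⊛≋⊞⊛∘∙?
⊞∙≋∘∙∘∘?
⊞⊞∙∘∘∘∘?

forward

⊞⊞⊞⊞⊞⊞⊞⊞
⊞???????
⊞?∘∘∙⊛⊛?
⊞?∙∘⊞∘≋?
⊞?∘⊞⊚∘∙?
⊞∙⊛≋∘∘∙?
⊞⊛≋⊞⊛∘∙?
⊞∙≋∘∙∘∘?

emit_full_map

?∘∘∙⊛⊛
?∙∘⊞∘≋
?∘⊞⊚∘∙
∙⊛≋∘∘∙
⊛≋⊞⊛∘∙
∙≋∘∙∘∘
⊞∙∘∘∘∘
⊛∘⊛∙≋⊛
⊞∘⊛∘⊞?
∘⊞∙∘∘?
∘∘⊛∙⊞?
∙∘∙∘∘?
∙⊛∘∘⊛?

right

⊞⊞⊞⊞⊞⊞⊞⊞
????????
?∘∘∙⊛⊛⊛?
?∙∘⊞∘≋∘?
?∘⊞∘⊚∙∘?
∙⊛≋∘∘∙∘?
⊛≋⊞⊛∘∙≋?
∙≋∘∙∘∘??

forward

⊞⊞⊞⊞⊞⊞⊞⊞
⊞⊞⊞⊞⊞⊞⊞⊞
??∙∘∘∙∘?
?∘∘∙⊛⊛⊛?
?∙∘⊞⊚≋∘?
?∘⊞∘∘∙∘?
∙⊛≋∘∘∙∘?
⊛≋⊞⊛∘∙≋?

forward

⊞⊞⊞⊞⊞⊞⊞⊞
⊞⊞⊞⊞⊞⊞⊞⊞
⊞⊞⊞⊞⊞⊞⊞⊞
??∙∘∘∙∘?
?∘∘∙⊚⊛⊛?
?∙∘⊞∘≋∘?
?∘⊞∘∘∙∘?
∙⊛≋∘∘∙∘?

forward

⊞⊞⊞⊞⊞⊞⊞⊞
⊞⊞⊞⊞⊞⊞⊞⊞
⊞⊞⊞⊞⊞⊞⊞⊞
⊞⊞⊞⊞⊞⊞⊞⊞
??∙∘⊚∙∘?
?∘∘∙⊛⊛⊛?
?∙∘⊞∘≋∘?
?∘⊞∘∘∙∘?

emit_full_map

??∙∘⊚∙∘
?∘∘∙⊛⊛⊛
?∙∘⊞∘≋∘
?∘⊞∘∘∙∘
∙⊛≋∘∘∙∘
⊛≋⊞⊛∘∙≋
∙≋∘∙∘∘?
⊞∙∘∘∘∘?
⊛∘⊛∙≋⊛?
⊞∘⊛∘⊞??
∘⊞∙∘∘??
∘∘⊛∙⊞??
∙∘∙∘∘??
∙⊛∘∘⊛??


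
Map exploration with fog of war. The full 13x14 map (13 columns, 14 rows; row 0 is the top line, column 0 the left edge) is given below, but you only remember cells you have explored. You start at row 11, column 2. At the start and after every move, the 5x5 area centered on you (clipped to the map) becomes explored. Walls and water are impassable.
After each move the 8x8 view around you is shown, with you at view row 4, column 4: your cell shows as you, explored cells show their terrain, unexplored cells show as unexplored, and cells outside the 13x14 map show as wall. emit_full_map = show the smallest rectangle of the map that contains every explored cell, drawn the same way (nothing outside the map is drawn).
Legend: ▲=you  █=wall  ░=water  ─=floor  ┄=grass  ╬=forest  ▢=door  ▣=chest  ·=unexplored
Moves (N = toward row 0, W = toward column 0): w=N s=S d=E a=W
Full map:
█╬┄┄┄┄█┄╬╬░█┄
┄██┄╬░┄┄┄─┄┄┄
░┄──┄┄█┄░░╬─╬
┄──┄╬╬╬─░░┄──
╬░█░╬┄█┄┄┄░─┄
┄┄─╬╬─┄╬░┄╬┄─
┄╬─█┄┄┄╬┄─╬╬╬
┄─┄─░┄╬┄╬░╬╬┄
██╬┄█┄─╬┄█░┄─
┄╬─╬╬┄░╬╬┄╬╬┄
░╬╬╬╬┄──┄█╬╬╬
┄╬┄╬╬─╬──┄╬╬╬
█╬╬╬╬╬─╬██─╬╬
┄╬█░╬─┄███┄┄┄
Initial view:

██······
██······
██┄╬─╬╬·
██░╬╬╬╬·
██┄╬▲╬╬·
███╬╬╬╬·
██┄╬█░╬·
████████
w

██······
██······
████╬┄█·
██┄╬─╬╬·
██░╬▲╬╬·
██┄╬┄╬╬·
███╬╬╬╬·
██┄╬█░╬·

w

██······
██······
██┄─┄─░·
████╬┄█·
██┄╬▲╬╬·
██░╬╬╬╬·
██┄╬┄╬╬·
███╬╬╬╬·

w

██······
██······
██┄╬─█┄·
██┄─┄─░·
████▲┄█·
██┄╬─╬╬·
██░╬╬╬╬·
██┄╬┄╬╬·

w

██······
██······
██┄┄─╬╬·
██┄╬─█┄·
██┄─▲─░·
████╬┄█·
██┄╬─╬╬·
██░╬╬╬╬·

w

██······
██······
██╬░█░╬·
██┄┄─╬╬·
██┄╬▲█┄·
██┄─┄─░·
████╬┄█·
██┄╬─╬╬·

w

██······
██······
██┄──┄╬·
██╬░█░╬·
██┄┄▲╬╬·
██┄╬─█┄·
██┄─┄─░·
████╬┄█·

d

█·······
█·······
█┄──┄╬╬·
█╬░█░╬┄·
█┄┄─▲╬─·
█┄╬─█┄┄·
█┄─┄─░┄·
███╬┄█··

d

········
········
┄──┄╬╬╬·
╬░█░╬┄█·
┄┄─╬▲─┄·
┄╬─█┄┄┄·
┄─┄─░┄╬·
██╬┄█···

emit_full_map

┄──┄╬╬╬
╬░█░╬┄█
┄┄─╬▲─┄
┄╬─█┄┄┄
┄─┄─░┄╬
██╬┄█··
┄╬─╬╬··
░╬╬╬╬··
┄╬┄╬╬··
█╬╬╬╬··
┄╬█░╬··

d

········
········
──┄╬╬╬─·
░█░╬┄█┄·
┄─╬╬▲┄╬·
╬─█┄┄┄╬·
─┄─░┄╬┄·
█╬┄█····

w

········
········
··─┄┄█┄·
──┄╬╬╬─·
░█░╬▲█┄·
┄─╬╬─┄╬·
╬─█┄┄┄╬·
─┄─░┄╬┄·

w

████████
········
··┄╬░┄┄·
··─┄┄█┄·
──┄╬▲╬─·
░█░╬┄█┄·
┄─╬╬─┄╬·
╬─█┄┄┄╬·

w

████████
████████
··┄┄┄█┄·
··┄╬░┄┄·
··─┄▲█┄·
──┄╬╬╬─·
░█░╬┄█┄·
┄─╬╬─┄╬·

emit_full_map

···┄┄┄█┄
···┄╬░┄┄
···─┄▲█┄
┄──┄╬╬╬─
╬░█░╬┄█┄
┄┄─╬╬─┄╬
┄╬─█┄┄┄╬
┄─┄─░┄╬┄
██╬┄█···
┄╬─╬╬···
░╬╬╬╬···
┄╬┄╬╬···
█╬╬╬╬···
┄╬█░╬···

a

████████
████████
··┄┄┄┄█┄
··█┄╬░┄┄
··──▲┄█┄
┄──┄╬╬╬─
╬░█░╬┄█┄
┄┄─╬╬─┄╬

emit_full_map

··┄┄┄┄█┄
··█┄╬░┄┄
··──▲┄█┄
┄──┄╬╬╬─
╬░█░╬┄█┄
┄┄─╬╬─┄╬
┄╬─█┄┄┄╬
┄─┄─░┄╬┄
██╬┄█···
┄╬─╬╬···
░╬╬╬╬···
┄╬┄╬╬···
█╬╬╬╬···
┄╬█░╬···


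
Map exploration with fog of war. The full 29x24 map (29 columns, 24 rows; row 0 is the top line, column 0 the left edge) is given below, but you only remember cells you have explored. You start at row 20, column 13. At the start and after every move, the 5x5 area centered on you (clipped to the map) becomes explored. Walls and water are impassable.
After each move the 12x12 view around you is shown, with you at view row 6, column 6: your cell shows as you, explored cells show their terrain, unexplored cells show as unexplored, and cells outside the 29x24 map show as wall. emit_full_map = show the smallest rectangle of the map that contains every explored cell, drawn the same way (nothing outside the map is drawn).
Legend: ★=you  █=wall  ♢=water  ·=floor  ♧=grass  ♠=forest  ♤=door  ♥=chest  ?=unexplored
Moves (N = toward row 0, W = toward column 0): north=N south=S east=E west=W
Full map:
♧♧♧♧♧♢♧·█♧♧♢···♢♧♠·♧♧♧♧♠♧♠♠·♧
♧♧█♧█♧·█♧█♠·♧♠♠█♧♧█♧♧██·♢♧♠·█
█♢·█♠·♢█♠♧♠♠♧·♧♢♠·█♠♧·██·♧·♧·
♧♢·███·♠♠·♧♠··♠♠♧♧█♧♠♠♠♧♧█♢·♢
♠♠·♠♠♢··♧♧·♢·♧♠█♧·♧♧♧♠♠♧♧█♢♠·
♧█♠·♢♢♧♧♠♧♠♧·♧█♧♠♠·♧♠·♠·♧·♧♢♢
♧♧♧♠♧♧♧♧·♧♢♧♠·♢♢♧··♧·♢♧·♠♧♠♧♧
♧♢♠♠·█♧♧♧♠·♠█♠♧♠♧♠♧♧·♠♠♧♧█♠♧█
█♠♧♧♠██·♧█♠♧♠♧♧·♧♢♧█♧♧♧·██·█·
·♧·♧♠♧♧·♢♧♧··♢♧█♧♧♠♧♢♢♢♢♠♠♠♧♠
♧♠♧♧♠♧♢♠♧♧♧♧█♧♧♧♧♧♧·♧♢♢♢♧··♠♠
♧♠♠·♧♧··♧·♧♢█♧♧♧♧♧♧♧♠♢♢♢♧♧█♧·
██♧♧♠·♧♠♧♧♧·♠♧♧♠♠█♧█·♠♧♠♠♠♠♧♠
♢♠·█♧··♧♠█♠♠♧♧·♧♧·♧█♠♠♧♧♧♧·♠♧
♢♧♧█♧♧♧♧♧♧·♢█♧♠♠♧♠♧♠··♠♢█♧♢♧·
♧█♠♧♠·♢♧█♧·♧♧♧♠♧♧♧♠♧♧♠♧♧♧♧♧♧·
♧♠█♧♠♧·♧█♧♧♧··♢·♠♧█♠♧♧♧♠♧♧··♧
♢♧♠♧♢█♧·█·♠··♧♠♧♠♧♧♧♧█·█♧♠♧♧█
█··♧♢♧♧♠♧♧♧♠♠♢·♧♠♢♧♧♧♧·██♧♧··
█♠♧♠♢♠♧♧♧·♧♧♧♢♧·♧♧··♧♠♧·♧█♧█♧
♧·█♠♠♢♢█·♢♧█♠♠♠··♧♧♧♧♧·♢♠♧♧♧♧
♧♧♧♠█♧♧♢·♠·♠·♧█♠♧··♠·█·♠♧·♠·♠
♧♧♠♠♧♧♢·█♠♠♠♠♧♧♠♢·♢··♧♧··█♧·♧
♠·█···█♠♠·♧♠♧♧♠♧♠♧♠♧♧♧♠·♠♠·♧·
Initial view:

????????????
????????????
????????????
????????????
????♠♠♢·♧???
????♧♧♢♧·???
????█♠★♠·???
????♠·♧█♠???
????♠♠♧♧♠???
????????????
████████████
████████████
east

????????????
????????????
????????????
????????????
???♠♠♢·♧♠???
???♧♧♢♧·♧???
???█♠♠★··???
???♠·♧█♠♧???
???♠♠♧♧♠♢???
????????????
████████████
████████████

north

????????????
????????????
????????????
????????????
????·♧♠♧♠???
???♠♠♢·♧♠???
???♧♧♢★·♧???
???█♠♠♠··???
???♠·♧█♠♧???
???♠♠♧♧♠♢???
????????????
████████████

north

????????????
????????????
????????????
????????????
????··♢·♠???
????·♧♠♧♠???
???♠♠♢★♧♠???
???♧♧♢♧·♧???
???█♠♠♠··???
???♠·♧█♠♧???
???♠♠♧♧♠♢???
????????????

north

????????????
????????????
????????????
????????????
????♧♧♠♧♧???
????··♢·♠???
????·♧★♧♠???
???♠♠♢·♧♠???
???♧♧♢♧·♧???
???█♠♠♠··???
???♠·♧█♠♧???
???♠♠♧♧♠♢???

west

????????????
????????????
????????????
????????????
????♧♧♧♠♧♧??
????♧··♢·♠??
????··★♠♧♠??
????♠♠♢·♧♠??
????♧♧♢♧·♧??
????█♠♠♠··??
????♠·♧█♠♧??
????♠♠♧♧♠♢??

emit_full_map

♧♧♧♠♧♧
♧··♢·♠
··★♠♧♠
♠♠♢·♧♠
♧♧♢♧·♧
█♠♠♠··
♠·♧█♠♧
♠♠♧♧♠♢

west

????????????
????????????
????????????
????????????
????·♧♧♧♠♧♧?
????♧♧··♢·♠?
????♠·★♧♠♧♠?
????♧♠♠♢·♧♠?
????♧♧♧♢♧·♧?
?????█♠♠♠··?
?????♠·♧█♠♧?
?????♠♠♧♧♠♢?

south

????????????
????????????
????????????
????·♧♧♧♠♧♧?
????♧♧··♢·♠?
????♠··♧♠♧♠?
????♧♠★♢·♧♠?
????♧♧♧♢♧·♧?
????♧█♠♠♠··?
?????♠·♧█♠♧?
?????♠♠♧♧♠♢?
????????????

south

????????????
????????????
????·♧♧♧♠♧♧?
????♧♧··♢·♠?
????♠··♧♠♧♠?
????♧♠♠♢·♧♠?
????♧♧★♢♧·♧?
????♧█♠♠♠··?
????·♠·♧█♠♧?
?????♠♠♧♧♠♢?
????????????
████████████

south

????????????
????·♧♧♧♠♧♧?
????♧♧··♢·♠?
????♠··♧♠♧♠?
????♧♠♠♢·♧♠?
????♧♧♧♢♧·♧?
????♧█★♠♠··?
????·♠·♧█♠♧?
????♠♠♠♧♧♠♢?
????????????
████████████
████████████

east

????????????
???·♧♧♧♠♧♧??
???♧♧··♢·♠??
???♠··♧♠♧♠??
???♧♠♠♢·♧♠??
???♧♧♧♢♧·♧??
???♧█♠★♠··??
???·♠·♧█♠♧??
???♠♠♠♧♧♠♢??
????????????
████████████
████████████

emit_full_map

·♧♧♧♠♧♧
♧♧··♢·♠
♠··♧♠♧♠
♧♠♠♢·♧♠
♧♧♧♢♧·♧
♧█♠★♠··
·♠·♧█♠♧
♠♠♠♧♧♠♢

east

????????????
??·♧♧♧♠♧♧???
??♧♧··♢·♠???
??♠··♧♠♧♠???
??♧♠♠♢·♧♠???
??♧♧♧♢♧·♧???
??♧█♠♠★··???
??·♠·♧█♠♧???
??♠♠♠♧♧♠♢???
????????????
████████████
████████████

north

????????????
????????????
??·♧♧♧♠♧♧???
??♧♧··♢·♠???
??♠··♧♠♧♠???
??♧♠♠♢·♧♠???
??♧♧♧♢★·♧???
??♧█♠♠♠··???
??·♠·♧█♠♧???
??♠♠♠♧♧♠♢???
????????????
████████████

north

????????????
????????????
????????????
??·♧♧♧♠♧♧???
??♧♧··♢·♠???
??♠··♧♠♧♠???
??♧♠♠♢★♧♠???
??♧♧♧♢♧·♧???
??♧█♠♠♠··???
??·♠·♧█♠♧???
??♠♠♠♧♧♠♢???
????????????

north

????????????
????????????
????????????
????????????
??·♧♧♧♠♧♧???
??♧♧··♢·♠???
??♠··♧★♧♠???
??♧♠♠♢·♧♠???
??♧♧♧♢♧·♧???
??♧█♠♠♠··???
??·♠·♧█♠♧???
??♠♠♠♧♧♠♢???

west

????????????
????????????
????????????
????????????
???·♧♧♧♠♧♧??
???♧♧··♢·♠??
???♠··★♠♧♠??
???♧♠♠♢·♧♠??
???♧♧♧♢♧·♧??
???♧█♠♠♠··??
???·♠·♧█♠♧??
???♠♠♠♧♧♠♢??

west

????????????
????????????
????????????
????????????
????·♧♧♧♠♧♧?
????♧♧··♢·♠?
????♠·★♧♠♧♠?
????♧♠♠♢·♧♠?
????♧♧♧♢♧·♧?
????♧█♠♠♠··?
????·♠·♧█♠♧?
????♠♠♠♧♧♠♢?

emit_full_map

·♧♧♧♠♧♧
♧♧··♢·♠
♠·★♧♠♧♠
♧♠♠♢·♧♠
♧♧♧♢♧·♧
♧█♠♠♠··
·♠·♧█♠♧
♠♠♠♧♧♠♢

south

????????????
????????????
????????????
????·♧♧♧♠♧♧?
????♧♧··♢·♠?
????♠··♧♠♧♠?
????♧♠★♢·♧♠?
????♧♧♧♢♧·♧?
????♧█♠♠♠··?
????·♠·♧█♠♧?
????♠♠♠♧♧♠♢?
????????????

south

????????????
????????????
????·♧♧♧♠♧♧?
????♧♧··♢·♠?
????♠··♧♠♧♠?
????♧♠♠♢·♧♠?
????♧♧★♢♧·♧?
????♧█♠♠♠··?
????·♠·♧█♠♧?
????♠♠♠♧♧♠♢?
????????????
████████████

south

????????????
????·♧♧♧♠♧♧?
????♧♧··♢·♠?
????♠··♧♠♧♠?
????♧♠♠♢·♧♠?
????♧♧♧♢♧·♧?
????♧█★♠♠··?
????·♠·♧█♠♧?
????♠♠♠♧♧♠♢?
????????????
████████████
████████████

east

????????????
???·♧♧♧♠♧♧??
???♧♧··♢·♠??
???♠··♧♠♧♠??
???♧♠♠♢·♧♠??
???♧♧♧♢♧·♧??
???♧█♠★♠··??
???·♠·♧█♠♧??
???♠♠♠♧♧♠♢??
????????????
████████████
████████████
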